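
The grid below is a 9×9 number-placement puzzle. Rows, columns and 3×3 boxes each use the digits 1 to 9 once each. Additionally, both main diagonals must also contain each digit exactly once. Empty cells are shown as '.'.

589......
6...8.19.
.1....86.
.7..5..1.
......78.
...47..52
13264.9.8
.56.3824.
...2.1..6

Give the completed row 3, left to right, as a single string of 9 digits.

R2C2 = 2 (sole candidate).
R5C5 = 1 (sole candidate).
R6C6 = 3 (sole candidate).
R6C7 = 6 (sole candidate).
R7C8 = 7 (sole candidate).
R8C9 = 1 (sole candidate).
R9C1 = 7 (sole candidate).
R9C5 = 9 (sole candidate).
R9C8 = 3 (sole candidate).
R1C8 = 2 (sole candidate).
R1C9 = 3 (sole candidate).
R3C3 = 7: row 3 has {1,6,8}; col 3 has {2,6,9}; box has {1,2,5,6,8,9}; main diagonal has {1,2,3,4,5,6,9} → only 7 remains.
R3C5 = 2: row 3 has {1,6,7,8}; col 5 has {1,3,4,5,7,8,9}; box has {8} → only 2 remains.
R4C4 = 8 (sole candidate).
R4C6 = 6 (sole candidate).
R5C4 = 9 (sole candidate).
R5C6 = 2 (sole candidate).
R5C9 = 4 (sole candidate).
R6C2 = 9 (sole candidate).
R7C6 = 5 (sole candidate).
R8C1 = 9 (sole candidate).
R8C4 = 7 (sole candidate).
R9C2 = 4 (sole candidate).
R9C3 = 8 (sole candidate).
R9C7 = 5 (sole candidate).
R1C4 = 1 (sole candidate).
R1C5 = 6 (sole candidate).
R1C7 = 4 (sole candidate).
R3C9 = 5: row 3 has {1,2,6,7,8}; col 9 has {1,2,3,4,6,8}; box has {1,2,3,4,6,8,9} → only 5 remains.
R4C7 = 3 (sole candidate).
R4C9 = 9 (sole candidate).
R5C1 = 3 (sole candidate).
R5C2 = 6 (sole candidate).
R5C3 = 5 (sole candidate).
R6C1 = 8 (sole candidate).
R6C3 = 1 (sole candidate).
R1C6 = 7 (sole candidate).
R2C6 = 4 (sole candidate).
R2C9 = 7 (sole candidate).
R3C1 = 4: row 3 has {1,2,5,6,7,8}; col 1 has {1,3,5,6,7,8,9}; box has {1,2,5,6,7,8,9} → only 4 remains.
R3C4 = 3: row 3 has {1,2,4,5,6,7,8}; col 4 has {1,2,4,6,7,8,9}; box has {1,2,4,6,7,8} → only 3 remains.
R3C6 = 9: row 3 has {1,2,3,4,5,6,7,8}; col 6 has {1,2,3,4,5,6,7,8}; box has {1,2,3,4,6,7,8} → only 9 remains.

417329865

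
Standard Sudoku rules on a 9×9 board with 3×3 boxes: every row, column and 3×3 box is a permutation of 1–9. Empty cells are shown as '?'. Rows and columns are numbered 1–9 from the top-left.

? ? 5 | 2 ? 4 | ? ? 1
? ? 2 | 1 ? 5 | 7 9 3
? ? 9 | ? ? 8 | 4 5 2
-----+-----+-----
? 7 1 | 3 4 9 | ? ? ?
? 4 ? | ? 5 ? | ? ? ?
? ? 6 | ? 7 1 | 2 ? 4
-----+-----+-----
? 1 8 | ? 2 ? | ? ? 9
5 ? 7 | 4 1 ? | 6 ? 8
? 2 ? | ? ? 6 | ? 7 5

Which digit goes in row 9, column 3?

row 1, column 7 = 8: row 1 has {1,2,4,5}; col 7 has {2,4,6,7}; box has {1,2,3,4,5,7,9} → only 8 remains.
row 1, column 8 = 6: row 1 has {1,2,4,5,8}; col 8 has {5,7,9}; box has {1,2,3,4,5,7,8,9} → only 6 remains.
row 2, column 5 = 6: row 2 has {1,2,3,5,7,9}; col 5 has {1,2,4,5,7}; box has {1,2,4,5,8} → only 6 remains.
row 3, column 4 = 7: row 3 has {2,4,5,8,9}; col 4 has {1,2,3,4}; box has {1,2,4,5,6,8} → only 7 remains.
row 3, column 5 = 3: row 3 has {2,4,5,7,8,9}; col 5 has {1,2,4,5,6,7}; box has {1,2,4,5,6,7,8} → only 3 remains.
row 4, column 7 = 5: row 4 has {1,3,4,7,9}; col 7 has {2,4,6,7,8}; box has {2,4} → only 5 remains.
row 4, column 8 = 8: row 4 has {1,3,4,5,7,9}; col 8 has {5,6,7,9}; box has {2,4,5} → only 8 remains.
row 4, column 9 = 6: row 4 has {1,3,4,5,7,8,9}; col 9 has {1,2,3,4,5,8,9}; box has {2,4,5,8} → only 6 remains.
row 5, column 3 = 3: row 5 has {4,5}; col 3 has {1,2,5,6,7,8,9}; box has {1,4,6,7} → only 3 remains.
row 5, column 6 = 2: row 5 has {3,4,5}; col 6 has {1,4,5,6,8,9}; box has {1,3,4,5,7,9} → only 2 remains.
row 5, column 8 = 1: row 5 has {2,3,4,5}; col 8 has {5,6,7,8,9}; box has {2,4,5,6,8} → only 1 remains.
row 5, column 9 = 7: row 5 has {1,2,3,4,5}; col 9 has {1,2,3,4,5,6,8,9}; box has {1,2,4,5,6,8} → only 7 remains.
row 6, column 4 = 8: row 6 has {1,2,4,6,7}; col 4 has {1,2,3,4,7}; box has {1,2,3,4,5,7,9} → only 8 remains.
row 6, column 8 = 3: row 6 has {1,2,4,6,7,8}; col 8 has {1,5,6,7,8,9}; box has {1,2,4,5,6,7,8} → only 3 remains.
row 7, column 4 = 5: row 7 has {1,2,8,9}; col 4 has {1,2,3,4,7,8}; box has {1,2,4,6} → only 5 remains.
row 7, column 7 = 3: row 7 has {1,2,5,8,9}; col 7 has {2,4,5,6,7,8}; box has {5,6,7,8,9} → only 3 remains.
row 7, column 8 = 4: row 7 has {1,2,3,5,8,9}; col 8 has {1,3,5,6,7,8,9}; box has {3,5,6,7,8,9} → only 4 remains.
row 8, column 6 = 3: row 8 has {1,4,5,6,7,8}; col 6 has {1,2,4,5,6,8,9}; box has {1,2,4,5,6} → only 3 remains.
row 8, column 8 = 2: row 8 has {1,3,4,5,6,7,8}; col 8 has {1,3,4,5,6,7,8,9}; box has {3,4,5,6,7,8,9} → only 2 remains.
row 9, column 3 = 4: row 9 has {2,5,6,7}; col 3 has {1,2,3,5,6,7,8,9}; box has {1,2,5,7,8} → only 4 remains.

4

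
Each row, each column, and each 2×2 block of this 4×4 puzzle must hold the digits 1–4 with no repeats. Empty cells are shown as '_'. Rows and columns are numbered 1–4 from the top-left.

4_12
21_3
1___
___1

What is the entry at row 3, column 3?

row 1, column 2 = 3: row 1 has {1,2,4}; col 2 has {1}; box has {1,2,4} → only 3 remains.
row 2, column 3 = 4: row 2 has {1,2,3}; col 3 has {1}; box has {1,2,3} → only 4 remains.
row 3, column 4 = 4: row 3 has {1}; col 4 has {1,2,3}; box has {1} → only 4 remains.
row 4, column 1 = 3: row 4 has {1}; col 1 has {1,2,4}; box has {1} → only 3 remains.
row 4, column 3 = 2: row 4 has {1,3}; col 3 has {1,4}; box has {1,4} → only 2 remains.
row 3, column 2 = 2: row 3 has {1,4}; col 2 has {1,3}; box has {1,3} → only 2 remains.
row 3, column 3 = 3: row 3 has {1,2,4}; col 3 has {1,2,4}; box has {1,2,4} → only 3 remains.

3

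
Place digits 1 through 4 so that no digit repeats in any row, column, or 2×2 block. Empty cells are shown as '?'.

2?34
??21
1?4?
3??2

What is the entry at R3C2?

2

R1C2 = 1: row 1 has {2,3,4}; col 2 has {}; box has {2} → only 1 remains.
R2C1 = 4: row 2 has {1,2}; col 1 has {1,2,3}; box has {1,2} → only 4 remains.
R2C2 = 3: row 2 has {1,2,4}; col 2 has {1}; box has {1,2,4} → only 3 remains.
R3C2 = 2: row 3 has {1,4}; col 2 has {1,3}; box has {1,3} → only 2 remains.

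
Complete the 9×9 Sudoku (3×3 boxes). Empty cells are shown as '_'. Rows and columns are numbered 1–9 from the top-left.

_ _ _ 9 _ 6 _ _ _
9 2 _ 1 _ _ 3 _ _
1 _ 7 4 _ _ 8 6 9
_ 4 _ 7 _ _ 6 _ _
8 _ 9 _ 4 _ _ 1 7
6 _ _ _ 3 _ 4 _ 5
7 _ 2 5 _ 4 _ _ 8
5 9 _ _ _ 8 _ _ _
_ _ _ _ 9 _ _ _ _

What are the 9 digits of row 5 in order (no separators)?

r2c9 = 4: row 2 has {1,2,3,9}; col 9 has {5,7,8,9}; box has {3,6,8,9} → only 4 remains.
r5c7 = 2: row 5 has {1,4,7,8,9}; col 7 has {3,4,6,8}; box has {1,4,5,6,7} → only 2 remains.
r6c3 = 1: row 6 has {3,4,5,6}; col 3 has {2,7,9}; box has {4,6,8,9} → only 1 remains.
r4c9 = 3: row 4 has {4,6,7}; col 9 has {4,5,7,8,9}; box has {1,2,4,5,6,7} → only 3 remains.
r5c4 = 6: row 5 has {1,2,4,7,8,9}; col 4 has {1,4,5,7,9}; box has {3,4,7} → only 6 remains.
r5c6 = 5: row 5 has {1,2,4,6,7,8,9}; col 6 has {4,6,8}; box has {3,4,6,7} → only 5 remains.
r6c2 = 7: row 6 has {1,3,4,5,6}; col 2 has {2,4,9}; box has {1,4,6,8,9} → only 7 remains.
r2c6 = 7: row 2 has {1,2,3,4,9}; col 6 has {4,5,6,8}; box has {1,4,6,9} → only 7 remains.
r2c8 = 5: row 2 has {1,2,3,4,7,9}; col 8 has {1,6}; box has {3,4,6,8,9} → only 5 remains.
r4c1 = 2: row 4 has {3,4,6,7}; col 1 has {1,5,6,7,8,9}; box has {1,4,6,7,8,9} → only 2 remains.
r4c3 = 5: row 4 has {2,3,4,6,7}; col 3 has {1,2,7,9}; box has {1,2,4,6,7,8,9} → only 5 remains.
r5c2 = 3: row 5 has {1,2,4,5,6,7,8,9}; col 2 has {2,4,7,9}; box has {1,2,4,5,6,7,8,9} → only 3 remains.

839645217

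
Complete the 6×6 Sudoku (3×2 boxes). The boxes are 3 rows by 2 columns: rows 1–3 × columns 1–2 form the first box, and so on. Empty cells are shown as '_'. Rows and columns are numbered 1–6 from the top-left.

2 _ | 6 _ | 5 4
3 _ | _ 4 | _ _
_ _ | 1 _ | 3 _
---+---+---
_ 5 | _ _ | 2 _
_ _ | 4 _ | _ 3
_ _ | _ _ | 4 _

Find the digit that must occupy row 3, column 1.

5

row 1, column 2 = 1: row 1 has {2,4,5,6}; col 2 has {5}; box has {2,3} → only 1 remains.
row 1, column 4 = 3: row 1 has {1,2,4,5,6}; col 4 has {4}; box has {1,4,6} → only 3 remains.
row 2, column 2 = 6: row 2 has {3,4}; col 2 has {1,5}; box has {1,2,3} → only 6 remains.
row 2, column 5 = 1: row 2 has {3,4,6}; col 5 has {2,3,4,5}; box has {3,4,5} → only 1 remains.
row 2, column 6 = 2: row 2 has {1,3,4,6}; col 6 has {3,4}; box has {1,3,4,5} → only 2 remains.
row 3, column 2 = 4: row 3 has {1,3}; col 2 has {1,5,6}; box has {1,2,3,6} → only 4 remains.
row 3, column 6 = 6: row 3 has {1,3,4}; col 6 has {2,3,4}; box has {1,2,3,4,5} → only 6 remains.
row 4, column 3 = 3: row 4 has {2,5}; col 3 has {1,4,6}; box has {4} → only 3 remains.
row 4, column 6 = 1: row 4 has {2,3,5}; col 6 has {2,3,4,6}; box has {2,3,4} → only 1 remains.
row 5, column 2 = 2: row 5 has {3,4}; col 2 has {1,4,5,6}; box has {5} → only 2 remains.
row 5, column 5 = 6: row 5 has {2,3,4}; col 5 has {1,2,3,4,5}; box has {1,2,3,4} → only 6 remains.
row 6, column 2 = 3: row 6 has {4}; col 2 has {1,2,4,5,6}; box has {2,5} → only 3 remains.
row 6, column 6 = 5: row 6 has {3,4}; col 6 has {1,2,3,4,6}; box has {1,2,3,4,6} → only 5 remains.
row 2, column 3 = 5: row 2 has {1,2,3,4,6}; col 3 has {1,3,4,6}; box has {1,3,4,6} → only 5 remains.
row 3, column 1 = 5: row 3 has {1,3,4,6}; col 1 has {2,3}; box has {1,2,3,4,6} → only 5 remains.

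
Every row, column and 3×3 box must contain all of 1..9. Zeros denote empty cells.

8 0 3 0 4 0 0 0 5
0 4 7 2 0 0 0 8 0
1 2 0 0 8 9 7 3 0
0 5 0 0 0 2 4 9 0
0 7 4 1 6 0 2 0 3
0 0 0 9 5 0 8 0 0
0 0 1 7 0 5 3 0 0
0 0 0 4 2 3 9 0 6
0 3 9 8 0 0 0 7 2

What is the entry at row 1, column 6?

row 1, column 4 = 6: row 1 has {3,4,5,8}; col 4 has {1,2,4,7,8,9}; box has {2,4,8,9} → only 6 remains.
row 1, column 7 = 1: row 1 has {3,4,5,6,8}; col 7 has {2,3,4,7,8,9}; box has {3,5,7,8} → only 1 remains.
row 1, column 8 = 2: row 1 has {1,3,4,5,6,8}; col 8 has {3,7,8,9}; box has {1,3,5,7,8} → only 2 remains.
row 2, column 6 = 1: row 2 has {2,4,7,8}; col 6 has {2,3,5,9}; box has {2,4,6,8,9} → only 1 remains.
row 2, column 7 = 6: row 2 has {1,2,4,7,8}; col 7 has {1,2,3,4,7,8,9}; box has {1,2,3,5,7,8} → only 6 remains.
row 2, column 9 = 9: row 2 has {1,2,4,6,7,8}; col 9 has {2,3,5,6}; box has {1,2,3,5,6,7,8} → only 9 remains.
row 3, column 4 = 5: row 3 has {1,2,3,7,8,9}; col 4 has {1,2,4,6,7,8,9}; box has {1,2,4,6,8,9} → only 5 remains.
row 3, column 9 = 4: row 3 has {1,2,3,5,7,8,9}; col 9 has {2,3,5,6,9}; box has {1,2,3,5,6,7,8,9} → only 4 remains.
row 4, column 4 = 3: row 4 has {2,4,5,9}; col 4 has {1,2,4,5,6,7,8,9}; box has {1,2,5,6,9} → only 3 remains.
row 4, column 5 = 7: row 4 has {2,3,4,5,9}; col 5 has {2,4,5,6,8}; box has {1,2,3,5,6,9} → only 7 remains.
row 4, column 9 = 1: row 4 has {2,3,4,5,7,9}; col 9 has {2,3,4,5,6,9}; box has {2,3,4,8,9} → only 1 remains.
row 5, column 1 = 9: row 5 has {1,2,3,4,6,7}; col 1 has {1,8}; box has {4,5,7} → only 9 remains.
row 5, column 6 = 8: row 5 has {1,2,3,4,6,7,9}; col 6 has {1,2,3,5,9}; box has {1,2,3,5,6,7,9} → only 8 remains.
row 5, column 8 = 5: row 5 has {1,2,3,4,6,7,8,9}; col 8 has {2,3,7,8,9}; box has {1,2,3,4,8,9} → only 5 remains.
row 6, column 6 = 4: row 6 has {5,8,9}; col 6 has {1,2,3,5,8,9}; box has {1,2,3,5,6,7,8,9} → only 4 remains.
row 6, column 8 = 6: row 6 has {4,5,8,9}; col 8 has {2,3,5,7,8,9}; box has {1,2,3,4,5,8,9} → only 6 remains.
row 6, column 9 = 7: row 6 has {4,5,6,8,9}; col 9 has {1,2,3,4,5,6,9}; box has {1,2,3,4,5,6,8,9} → only 7 remains.
row 7, column 5 = 9: row 7 has {1,3,5,7}; col 5 has {2,4,5,6,7,8}; box has {2,3,4,5,7,8} → only 9 remains.
row 7, column 8 = 4: row 7 has {1,3,5,7,9}; col 8 has {2,3,5,6,7,8,9}; box has {2,3,6,7,9} → only 4 remains.
row 7, column 9 = 8: row 7 has {1,3,4,5,7,9}; col 9 has {1,2,3,4,5,6,7,9}; box has {2,3,4,6,7,9} → only 8 remains.
row 8, column 2 = 8: row 8 has {2,3,4,6,9}; col 2 has {2,3,4,5,7}; box has {1,3,9} → only 8 remains.
row 8, column 3 = 5: row 8 has {2,3,4,6,8,9}; col 3 has {1,3,4,7,9}; box has {1,3,8,9} → only 5 remains.
row 8, column 8 = 1: row 8 has {2,3,4,5,6,8,9}; col 8 has {2,3,4,5,6,7,8,9}; box has {2,3,4,6,7,8,9} → only 1 remains.
row 9, column 5 = 1: row 9 has {2,3,7,8,9}; col 5 has {2,4,5,6,7,8,9}; box has {2,3,4,5,7,8,9} → only 1 remains.
row 9, column 6 = 6: row 9 has {1,2,3,7,8,9}; col 6 has {1,2,3,4,5,8,9}; box has {1,2,3,4,5,7,8,9} → only 6 remains.
row 9, column 7 = 5: row 9 has {1,2,3,6,7,8,9}; col 7 has {1,2,3,4,6,7,8,9}; box has {1,2,3,4,6,7,8,9} → only 5 remains.
row 1, column 2 = 9: row 1 has {1,2,3,4,5,6,8}; col 2 has {2,3,4,5,7,8}; box has {1,2,3,4,7,8} → only 9 remains.
row 1, column 6 = 7: row 1 has {1,2,3,4,5,6,8,9}; col 6 has {1,2,3,4,5,6,8,9}; box has {1,2,4,5,6,8,9} → only 7 remains.

7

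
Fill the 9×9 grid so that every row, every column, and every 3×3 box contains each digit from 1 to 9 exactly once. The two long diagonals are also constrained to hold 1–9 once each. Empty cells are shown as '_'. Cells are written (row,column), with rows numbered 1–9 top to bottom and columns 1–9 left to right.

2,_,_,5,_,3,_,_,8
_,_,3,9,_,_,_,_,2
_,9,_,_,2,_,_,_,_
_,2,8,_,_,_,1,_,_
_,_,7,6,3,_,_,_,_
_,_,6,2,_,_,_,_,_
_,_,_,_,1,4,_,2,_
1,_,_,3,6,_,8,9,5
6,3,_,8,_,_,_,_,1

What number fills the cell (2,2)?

(7,4) = 7 (sole candidate).
(7,7) = 6 (sole candidate).
(7,9) = 3 (sole candidate).
(8,6) = 2 (sole candidate).
(4,4) = 4 (sole candidate).
(8,3) = 4 (sole candidate).
(1,3) = 1 (sole candidate).
(3,3) = 5 (sole candidate).
(3,4) = 1 (sole candidate).
(7,3) = 9 (sole candidate).
(8,2) = 7 (sole candidate).
(9,3) = 2 (sole candidate).
(2,2) = 8: row 2 has {2,3,9}; col 2 has {2,3,7,9}; box has {1,2,3,5,9}; main diagonal has {1,2,3,4,5,6,9} → only 8 remains.

8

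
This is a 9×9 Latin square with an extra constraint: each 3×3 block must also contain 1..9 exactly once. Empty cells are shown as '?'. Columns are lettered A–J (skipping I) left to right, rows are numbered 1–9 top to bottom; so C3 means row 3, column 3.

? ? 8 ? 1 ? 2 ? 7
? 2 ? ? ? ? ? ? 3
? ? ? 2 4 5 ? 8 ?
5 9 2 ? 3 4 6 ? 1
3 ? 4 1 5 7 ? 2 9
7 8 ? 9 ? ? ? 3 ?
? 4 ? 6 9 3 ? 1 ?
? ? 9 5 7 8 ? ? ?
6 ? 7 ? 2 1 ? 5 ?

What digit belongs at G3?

1

D1 = 3 (sole candidate).
J3 = 6 (sole candidate).
D4 = 8 (sole candidate).
H4 = 7 (sole candidate).
B5 = 6 (sole candidate).
G5 = 8 (sole candidate).
C6 = 1 (sole candidate).
E6 = 6 (sole candidate).
F6 = 2 (sole candidate).
C7 = 5 (sole candidate).
G7 = 7 (sole candidate).
B9 = 3 (sole candidate).
D9 = 4 (sole candidate).
G9 = 9 (sole candidate).
J9 = 8 (sole candidate).
B1 = 5 (sole candidate).
C2 = 6 (sole candidate).
D2 = 7 (sole candidate).
E2 = 8 (sole candidate).
F2 = 9 (sole candidate).
H2 = 4 (sole candidate).
C3 = 3 (sole candidate).
G3 = 1: row 3 has {2,3,4,5,6,8}; col 7 has {2,6,7,8,9}; box has {2,3,4,6,7,8} → only 1 remains.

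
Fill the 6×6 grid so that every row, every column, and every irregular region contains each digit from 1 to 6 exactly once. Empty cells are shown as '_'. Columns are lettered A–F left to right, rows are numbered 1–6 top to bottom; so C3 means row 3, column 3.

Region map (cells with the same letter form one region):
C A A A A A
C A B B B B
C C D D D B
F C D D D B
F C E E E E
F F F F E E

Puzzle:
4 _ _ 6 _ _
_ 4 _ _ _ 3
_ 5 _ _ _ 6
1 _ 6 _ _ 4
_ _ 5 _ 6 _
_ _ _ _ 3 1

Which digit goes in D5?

F5 = 2: row 5 has {5,6}; col 6 has {1,3,4,6}; region has {1,3,5,6} → only 2 remains.
F1 = 5: row 1 has {4,6}; col 6 has {1,2,3,4,6}; region has {4,6} → only 5 remains.
A5 = 3: row 5 has {2,5,6}; col 1 has {1,4}; region has {1} → only 3 remains.
B5 = 1: row 5 has {2,3,5,6}; col 2 has {4,5}; region has {4,5} → only 1 remains.
D5 = 4: row 5 has {1,2,3,5,6}; col 4 has {6}; region has {1,2,3,5,6} → only 4 remains.

4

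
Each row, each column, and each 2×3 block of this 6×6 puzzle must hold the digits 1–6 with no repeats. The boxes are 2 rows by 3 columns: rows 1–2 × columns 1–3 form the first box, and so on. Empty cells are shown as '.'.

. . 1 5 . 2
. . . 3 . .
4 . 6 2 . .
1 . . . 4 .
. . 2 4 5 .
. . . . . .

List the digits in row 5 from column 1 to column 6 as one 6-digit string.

612453

R1C5 = 6 (sole candidate).
R2C5 = 1 (sole candidate).
R2C6 = 4 (sole candidate).
R3C5 = 3 (sole candidate).
R4C4 = 6 (sole candidate).
R4C6 = 5 (sole candidate).
R6C4 = 1 (sole candidate).
R6C5 = 2 (sole candidate).
R1C1 = 3 (sole candidate).
R1C2 = 4 (sole candidate).
R2C3 = 5 (sole candidate).
R3C2 = 5 (sole candidate).
R3C6 = 1 (sole candidate).
R4C3 = 3 (sole candidate).
R5C1 = 6: row 5 has {2,4,5}; col 1 has {1,3,4}; box has {2} → only 6 remains.
R5C6 = 3: row 5 has {2,4,5,6}; col 6 has {1,2,4,5}; box has {1,2,4,5} → only 3 remains.
R6C1 = 5 (sole candidate).
R6C2 = 3 (sole candidate).
R6C3 = 4 (sole candidate).
R6C6 = 6 (sole candidate).
R2C1 = 2 (sole candidate).
R2C2 = 6 (sole candidate).
R4C2 = 2 (sole candidate).
R5C2 = 1: row 5 has {2,3,4,5,6}; col 2 has {2,3,4,5,6}; box has {2,3,4,5,6} → only 1 remains.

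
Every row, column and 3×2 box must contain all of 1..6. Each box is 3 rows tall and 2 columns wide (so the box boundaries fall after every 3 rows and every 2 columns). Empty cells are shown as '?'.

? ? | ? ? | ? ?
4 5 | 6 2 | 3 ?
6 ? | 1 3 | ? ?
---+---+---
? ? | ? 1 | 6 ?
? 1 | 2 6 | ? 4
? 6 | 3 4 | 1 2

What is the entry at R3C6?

R1C4 = 5: row 1 has {}; col 4 has {1,2,3,4,6}; box has {1,2,3,6} → only 5 remains.
R2C6 = 1: row 2 has {2,3,4,5,6}; col 6 has {2,4}; box has {3} → only 1 remains.
R3C2 = 2: row 3 has {1,3,6}; col 2 has {1,5,6}; box has {4,5,6} → only 2 remains.
R3C6 = 5: row 3 has {1,2,3,6}; col 6 has {1,2,4}; box has {1,3} → only 5 remains.

5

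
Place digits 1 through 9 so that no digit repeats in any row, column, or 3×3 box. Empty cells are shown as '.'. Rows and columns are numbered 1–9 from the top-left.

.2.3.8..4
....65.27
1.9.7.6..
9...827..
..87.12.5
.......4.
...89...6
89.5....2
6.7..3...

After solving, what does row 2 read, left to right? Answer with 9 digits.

R1C5 = 1 (sole candidate).
R3C6 = 4 (sole candidate).
R7C6 = 7 (sole candidate).
R8C5 = 4 (sole candidate).
R8C6 = 6 (sole candidate).
R9C5 = 2 (sole candidate).
R2C4 = 9: row 2 has {2,5,6,7}; col 4 has {3,5,7,8}; box has {1,3,4,5,6,7,8} → only 9 remains.
R3C4 = 2 (sole candidate).
R5C5 = 3 (sole candidate).
R6C4 = 6 (sole candidate).
R6C5 = 5 (sole candidate).
R6C6 = 9 (sole candidate).
R9C4 = 1 (sole candidate).
R4C4 = 4 (sole candidate).
R5C1 = 4 (sole candidate).
R5C2 = 6 (sole candidate).
R5C8 = 9 (sole candidate).
R1C8 = 5 (sole candidate).
R2C1 = 3: row 2 has {2,5,6,7,9}; col 1 has {1,4,6,8,9}; box has {1,2,9} → only 3 remains.
R2C3 = 4: row 2 has {2,3,5,6,7,9}; col 3 has {7,8,9}; box has {1,2,3,9} → only 4 remains.
R9C8 = 8 (sole candidate).
R9C9 = 9 (sole candidate).
R1C1 = 7 (sole candidate).
R1C3 = 6 (sole candidate).
R1C7 = 9 (sole candidate).
R2C2 = 8: row 2 has {2,3,4,5,6,7,9}; col 2 has {2,6,9}; box has {1,2,3,4,6,7,9} → only 8 remains.
R2C7 = 1: row 2 has {2,3,4,5,6,7,8,9}; col 7 has {2,6,7,9}; box has {2,4,5,6,7,9} → only 1 remains.

384965127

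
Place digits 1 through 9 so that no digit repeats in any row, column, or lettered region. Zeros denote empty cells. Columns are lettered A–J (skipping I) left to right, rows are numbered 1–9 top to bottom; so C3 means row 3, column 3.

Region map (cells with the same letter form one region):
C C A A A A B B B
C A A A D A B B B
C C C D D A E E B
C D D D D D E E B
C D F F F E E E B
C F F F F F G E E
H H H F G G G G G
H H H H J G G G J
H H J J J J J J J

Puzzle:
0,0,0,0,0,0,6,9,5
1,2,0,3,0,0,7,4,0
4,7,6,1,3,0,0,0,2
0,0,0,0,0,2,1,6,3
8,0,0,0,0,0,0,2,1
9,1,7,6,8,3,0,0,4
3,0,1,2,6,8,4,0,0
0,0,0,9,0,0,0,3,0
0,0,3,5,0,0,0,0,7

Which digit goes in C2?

9

A1 = 2: row 1 has {5,6,9}; col 1 has {1,3,4,8,9}; region has {1,4,6,7,8,9} → only 2 remains.
B1 = 3: row 1 has {2,5,6,9}; col 2 has {1,2,7}; region has {1,2,4,6,7,8,9} → only 3 remains.
J2 = 8: row 2 has {1,2,3,4,7}; col 9 has {1,2,3,4,5,7}; region has {1,2,3,4,5,6,7,9} → only 8 remains.
A4 = 5: row 4 has {1,2,3,6}; col 1 has {1,2,3,4,8,9}; region has {1,2,3,4,6,7,8,9} → only 5 remains.
D5 = 4: row 5 has {1,2,8}; col 4 has {1,2,3,5,6,9}; region has {1,2,3,6,7,8} → only 4 remains.
H6 = 5: row 6 has {1,3,4,6,7,8,9}; col 8 has {2,3,4,6,9}; region has {1,2,4,6} → only 5 remains.
B7 = 5: row 7 has {1,2,3,4,6,8}; col 2 has {1,2,3,7}; region has {1,3,9} → only 5 remains.
H7 = 7: row 7 has {1,2,3,4,5,6,8}; col 8 has {2,3,4,5,6,9}; region has {3,4,6,8} → only 7 remains.
J7 = 9: row 7 has {1,2,3,4,5,6,7,8}; col 9 has {1,2,3,4,5,7,8}; region has {3,4,6,7,8} → only 9 remains.
J8 = 6: row 8 has {3,9}; col 9 has {1,2,3,4,5,7,8,9}; region has {3,5,7} → only 6 remains.
A9 = 6: row 9 has {3,5,7}; col 1 has {1,2,3,4,5,8,9}; region has {1,3,5,9} → only 6 remains.
H3 = 8: row 3 has {1,2,3,4,6,7}; col 8 has {2,3,4,5,6,7,9}; region has {1,2,4,5,6} → only 8 remains.
G6 = 2: row 6 has {1,3,4,5,6,7,8,9}; col 7 has {1,4,6,7}; region has {3,4,6,7,8,9} → only 2 remains.
A8 = 7: row 8 has {3,6,9}; col 1 has {1,2,3,4,5,6,8,9}; region has {1,3,5,6,9} → only 7 remains.
G8 = 5: row 8 has {3,6,7,9}; col 7 has {1,2,4,6,7}; region has {2,3,4,6,7,8,9} → only 5 remains.
H9 = 1: row 9 has {3,5,6,7}; col 8 has {2,3,4,5,6,7,8,9}; region has {3,5,6,7} → only 1 remains.
G3 = 9: row 3 has {1,2,3,4,6,7,8}; col 7 has {1,2,4,5,6,7}; region has {1,2,4,5,6,8} → only 9 remains.
F5 = 7: row 5 has {1,2,4,8}; col 6 has {2,3,8}; region has {1,2,4,5,6,8,9} → only 7 remains.
G5 = 3: row 5 has {1,2,4,7,8}; col 7 has {1,2,4,5,6,7,9}; region has {1,2,4,5,6,7,8,9} → only 3 remains.
F8 = 1: row 8 has {3,5,6,7,9}; col 6 has {2,3,7,8}; region has {2,3,4,5,6,7,8,9} → only 1 remains.
G9 = 8: row 9 has {1,3,5,6,7}; col 7 has {1,2,3,4,5,6,7,9}; region has {1,3,5,6,7} → only 8 remains.
F1 = 4: row 1 has {2,3,5,6,9}; col 6 has {1,2,3,7,8}; region has {2,3} → only 4 remains.
F3 = 5: row 3 has {1,2,3,4,6,7,8,9}; col 6 has {1,2,3,4,7,8}; region has {2,3,4} → only 5 remains.
B9 = 4: row 9 has {1,3,5,6,7,8}; col 2 has {1,2,3,5,7}; region has {1,3,5,6,7,9} → only 4 remains.
F9 = 9: row 9 has {1,3,4,5,6,7,8}; col 6 has {1,2,3,4,5,7,8}; region has {1,3,5,6,7,8} → only 9 remains.
C1 = 8: row 1 has {2,3,4,5,6,9}; col 3 has {1,3,6,7}; region has {2,3,4,5} → only 8 remains.
D1 = 7: row 1 has {2,3,4,5,6,8,9}; col 4 has {1,2,3,4,5,6,9}; region has {2,3,4,5,8} → only 7 remains.
E1 = 1: row 1 has {2,3,4,5,6,7,8,9}; col 5 has {3,6,8}; region has {2,3,4,5,7,8} → only 1 remains.
C2 = 9: row 2 has {1,2,3,4,7,8}; col 3 has {1,3,6,7,8}; region has {1,2,3,4,5,7,8} → only 9 remains.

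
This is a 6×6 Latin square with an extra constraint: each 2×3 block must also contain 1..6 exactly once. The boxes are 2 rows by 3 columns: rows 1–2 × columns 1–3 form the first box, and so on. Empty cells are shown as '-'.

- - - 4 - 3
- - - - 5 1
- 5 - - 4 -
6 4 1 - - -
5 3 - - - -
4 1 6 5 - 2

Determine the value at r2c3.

4

r3c6 = 6: row 3 has {4,5}; col 6 has {1,2,3}; box has {4} → only 6 remains.
r4c6 = 5: row 4 has {1,4,6}; col 6 has {1,2,3,6}; box has {4,6} → only 5 remains.
r5c3 = 2: row 5 has {3,5}; col 3 has {1,6}; box has {1,3,4,5,6} → only 2 remains.
r5c6 = 4: row 5 has {2,3,5}; col 6 has {1,2,3,5,6}; box has {2,5} → only 4 remains.
r6c5 = 3: row 6 has {1,2,4,5,6}; col 5 has {4,5}; box has {2,4,5} → only 3 remains.
r1c3 = 5: row 1 has {3,4}; col 3 has {1,2,6}; box has {} → only 5 remains.
r3c3 = 3: row 3 has {4,5,6}; col 3 has {1,2,5,6}; box has {1,4,5,6} → only 3 remains.
r4c5 = 2: row 4 has {1,4,5,6}; col 5 has {3,4,5}; box has {4,5,6} → only 2 remains.
r1c5 = 6: row 1 has {3,4,5}; col 5 has {2,3,4,5}; box has {1,3,4,5} → only 6 remains.
r2c3 = 4: row 2 has {1,5}; col 3 has {1,2,3,5,6}; box has {5} → only 4 remains.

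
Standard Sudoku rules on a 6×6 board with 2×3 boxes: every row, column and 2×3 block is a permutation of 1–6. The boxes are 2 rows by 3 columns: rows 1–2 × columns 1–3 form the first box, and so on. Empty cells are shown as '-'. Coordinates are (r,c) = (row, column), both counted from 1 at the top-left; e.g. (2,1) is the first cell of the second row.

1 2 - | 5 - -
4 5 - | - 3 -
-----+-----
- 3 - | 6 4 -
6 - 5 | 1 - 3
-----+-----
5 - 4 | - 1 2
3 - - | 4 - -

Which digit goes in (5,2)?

6

(1,5) = 6 (sole candidate).
(1,6) = 4 (sole candidate).
(2,3) = 6 (sole candidate).
(2,4) = 2 (sole candidate).
(2,6) = 1 (sole candidate).
(3,1) = 2 (sole candidate).
(3,3) = 1 (sole candidate).
(3,6) = 5 (sole candidate).
(4,2) = 4 (sole candidate).
(4,5) = 2 (sole candidate).
(5,2) = 6: row 5 has {1,2,4,5}; col 2 has {2,3,4,5}; box has {3,4,5} → only 6 remains.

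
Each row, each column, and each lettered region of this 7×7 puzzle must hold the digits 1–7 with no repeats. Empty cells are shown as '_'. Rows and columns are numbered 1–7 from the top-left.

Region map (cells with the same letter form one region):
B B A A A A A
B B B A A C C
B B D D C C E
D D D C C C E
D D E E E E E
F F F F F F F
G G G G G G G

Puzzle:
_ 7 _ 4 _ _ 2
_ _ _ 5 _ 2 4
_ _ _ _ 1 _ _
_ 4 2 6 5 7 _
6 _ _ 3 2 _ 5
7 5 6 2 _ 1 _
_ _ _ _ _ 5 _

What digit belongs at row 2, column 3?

3

row 3, column 4 = 7: row 3 has {1}; col 4 has {2,3,4,5,6}; region has {2,4,6} → only 7 remains.
row 3, column 6 = 3: row 3 has {1,7}; col 6 has {1,2,5,7}; region has {1,2,4,5,6,7} → only 3 remains.
row 3, column 7 = 6: row 3 has {1,3,7}; col 7 has {2,4,5}; region has {2,3,5} → only 6 remains.
row 4, column 7 = 1: row 4 has {2,4,5,6,7}; col 7 has {2,4,5,6}; region has {2,3,5,6} → only 1 remains.
row 5, column 2 = 1: row 5 has {2,3,5,6}; col 2 has {4,5,7}; region has {2,4,6,7} → only 1 remains.
row 5, column 6 = 4: row 5 has {1,2,3,5,6}; col 6 has {1,2,3,5,7}; region has {1,2,3,5,6} → only 4 remains.
row 6, column 7 = 3: row 6 has {1,2,5,6,7}; col 7 has {1,2,4,5,6}; region has {1,2,5,6,7} → only 3 remains.
row 7, column 4 = 1: row 7 has {5}; col 4 has {2,3,4,5,6,7}; region has {5} → only 1 remains.
row 7, column 7 = 7: row 7 has {1,5}; col 7 has {1,2,3,4,5,6}; region has {1,5} → only 7 remains.
row 1, column 6 = 6: row 1 has {2,4,7}; col 6 has {1,2,3,4,5,7}; region has {2,4,5} → only 6 remains.
row 3, column 2 = 2: row 3 has {1,3,6,7}; col 2 has {1,4,5,7}; region has {7} → only 2 remains.
row 3, column 3 = 5: row 3 has {1,2,3,6,7}; col 3 has {2,6}; region has {1,2,4,6,7} → only 5 remains.
row 4, column 1 = 3: row 4 has {1,2,4,5,6,7}; col 1 has {6,7}; region has {1,2,4,5,6,7} → only 3 remains.
row 5, column 3 = 7: row 5 has {1,2,3,4,5,6}; col 3 has {2,5,6}; region has {1,2,3,4,5,6} → only 7 remains.
row 6, column 5 = 4: row 6 has {1,2,3,5,6,7}; col 5 has {1,2,5}; region has {1,2,3,5,6,7} → only 4 remains.
row 1, column 5 = 3: row 1 has {2,4,6,7}; col 5 has {1,2,4,5}; region has {2,4,5,6} → only 3 remains.
row 2, column 1 = 1: row 2 has {2,4,5}; col 1 has {3,6,7}; region has {2,7} → only 1 remains.
row 2, column 3 = 3: row 2 has {1,2,4,5}; col 3 has {2,5,6,7}; region has {1,2,7} → only 3 remains.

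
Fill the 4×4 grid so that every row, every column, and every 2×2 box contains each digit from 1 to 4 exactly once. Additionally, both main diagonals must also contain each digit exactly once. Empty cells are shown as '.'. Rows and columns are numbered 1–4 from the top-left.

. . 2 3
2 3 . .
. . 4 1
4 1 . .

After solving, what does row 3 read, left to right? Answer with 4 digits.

3241

R1C1 = 1: row 1 has {2,3}; col 1 has {2,4}; box has {2,3}; main diagonal has {3,4} → only 1 remains.
R1C2 = 4: row 1 has {1,2,3}; col 2 has {1,3}; box has {1,2,3} → only 4 remains.
R2C3 = 1: row 2 has {2,3}; col 3 has {2,4}; box has {2,3}; anti-diagonal has {3,4} → only 1 remains.
R2C4 = 4: row 2 has {1,2,3}; col 4 has {1,3}; box has {1,2,3} → only 4 remains.
R3C1 = 3: row 3 has {1,4}; col 1 has {1,2,4}; box has {1,4} → only 3 remains.
R3C2 = 2: row 3 has {1,3,4}; col 2 has {1,3,4}; box has {1,3,4}; anti-diagonal has {1,3,4} → only 2 remains.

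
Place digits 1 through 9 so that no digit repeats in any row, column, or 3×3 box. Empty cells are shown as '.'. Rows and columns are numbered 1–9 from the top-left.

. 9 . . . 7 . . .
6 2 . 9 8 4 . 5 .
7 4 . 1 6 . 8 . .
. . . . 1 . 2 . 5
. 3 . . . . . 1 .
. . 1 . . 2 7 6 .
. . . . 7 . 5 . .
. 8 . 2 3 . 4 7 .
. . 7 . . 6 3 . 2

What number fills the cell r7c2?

r2c3 = 3: row 2 has {2,4,5,6,8,9}; col 3 has {1,7}; box has {2,4,6,7,9} → only 3 remains.
r2c7 = 1: row 2 has {2,3,4,5,6,8,9}; col 7 has {2,3,4,5,7,8}; box has {5,8} → only 1 remains.
r2c9 = 7: row 2 has {1,2,3,4,5,6,8,9}; col 9 has {2,5}; box has {1,5,8} → only 7 remains.
r3c3 = 5: row 3 has {1,4,6,7,8}; col 3 has {1,3,7}; box has {2,3,4,6,7,9} → only 5 remains.
r3c6 = 3: row 3 has {1,4,5,6,7,8}; col 6 has {2,4,6,7}; box has {1,4,6,7,8,9} → only 3 remains.
r3c9 = 9: row 3 has {1,3,4,5,6,7,8}; col 9 has {2,5,7}; box has {1,5,7,8} → only 9 remains.
r5c7 = 9: row 5 has {1,3}; col 7 has {1,2,3,4,5,7,8}; box has {1,2,5,6,7} → only 9 remains.
r6c2 = 5: row 6 has {1,2,6,7}; col 2 has {2,3,4,8,9}; box has {1,3} → only 5 remains.
r9c2 = 1: row 9 has {2,3,6,7}; col 2 has {2,3,4,5,8,9}; box has {7,8} → only 1 remains.
r1c3 = 8: row 1 has {7,9}; col 3 has {1,3,5,7}; box has {2,3,4,5,6,7,9} → only 8 remains.
r1c4 = 5: row 1 has {7,8,9}; col 4 has {1,2,9}; box has {1,3,4,6,7,8,9} → only 5 remains.
r1c5 = 2: row 1 has {5,7,8,9}; col 5 has {1,3,6,7,8}; box has {1,3,4,5,6,7,8,9} → only 2 remains.
r1c7 = 6: row 1 has {2,5,7,8,9}; col 7 has {1,2,3,4,5,7,8,9}; box has {1,5,7,8,9} → only 6 remains.
r3c8 = 2: row 3 has {1,3,4,5,6,7,8,9}; col 8 has {1,5,6,7}; box has {1,5,6,7,8,9} → only 2 remains.
r7c2 = 6: row 7 has {5,7}; col 2 has {1,2,3,4,5,8,9}; box has {1,7,8} → only 6 remains.

6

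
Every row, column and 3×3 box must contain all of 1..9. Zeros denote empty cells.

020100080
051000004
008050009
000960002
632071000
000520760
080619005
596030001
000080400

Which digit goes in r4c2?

7

r2c5 = 9: row 2 has {1,4,5}; col 5 has {1,2,3,5,6,7,8}; box has {1,5} → only 9 remains.
r5c9 = 8: row 5 has {1,2,3,6,7}; col 9 has {1,2,4,5,9}; box has {2,6,7} → only 8 remains.
r6c9 = 3: row 6 has {2,5,6,7}; col 9 has {1,2,4,5,8,9}; box has {2,6,7,8} → only 3 remains.
r1c5 = 4: row 1 has {1,2,8}; col 5 has {1,2,3,5,6,7,8,9}; box has {1,5,9} → only 4 remains.
r5c4 = 4: row 5 has {1,2,3,6,7,8}; col 4 has {1,5,6,9}; box has {1,2,5,6,7,9} → only 4 remains.
r6c6 = 8: row 6 has {2,3,5,6,7}; col 6 has {1,9}; box has {1,2,4,5,6,7,9} → only 8 remains.
r4c6 = 3: row 4 has {2,6,9}; col 6 has {1,8,9}; box has {1,2,4,5,6,7,8,9} → only 3 remains.
r1c7 = 5: in row 1, 5 can only go here (every other open cell in that row sees a 5).
r4c7 = 1: row 4 has {2,3,6,9}; col 7 has {4,5,7}; box has {2,3,6,7,8} → only 1 remains.
r5c7 = 9: row 5 has {1,2,3,4,6,7,8}; col 7 has {1,4,5,7}; box has {1,2,3,6,7,8} → only 9 remains.
r5c8 = 5: row 5 has {1,2,3,4,6,7,8,9}; col 8 has {6,8}; box has {1,2,3,6,7,8,9} → only 5 remains.
r4c8 = 4: row 4 has {1,2,3,6,9}; col 8 has {5,6,8}; box has {1,2,3,5,6,7,8,9} → only 4 remains.
r4c2 = 7: row 4 has {1,2,3,4,6,9}; col 2 has {2,3,5,8,9}; box has {2,3,6} → only 7 remains.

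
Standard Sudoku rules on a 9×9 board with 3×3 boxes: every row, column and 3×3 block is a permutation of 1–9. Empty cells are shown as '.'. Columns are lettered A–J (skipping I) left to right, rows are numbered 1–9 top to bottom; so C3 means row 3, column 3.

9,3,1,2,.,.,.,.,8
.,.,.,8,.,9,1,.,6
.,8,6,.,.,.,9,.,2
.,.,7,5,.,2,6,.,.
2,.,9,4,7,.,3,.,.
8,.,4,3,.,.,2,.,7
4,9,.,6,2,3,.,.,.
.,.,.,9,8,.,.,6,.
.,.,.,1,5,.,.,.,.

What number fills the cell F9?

4

D3 = 7: row 3 has {2,6,8,9}; col 4 has {1,2,3,4,5,6,8,9}; box has {2,8,9} → only 7 remains.
B4 = 1: row 4 has {2,5,6,7}; col 2 has {3,8,9}; box has {2,4,7,8,9} → only 1 remains.
E4 = 9: row 4 has {1,2,5,6,7}; col 5 has {2,5,7,8}; box has {2,3,4,5,7} → only 9 remains.
J4 = 4: row 4 has {1,2,5,6,7,9}; col 9 has {2,6,7,8}; box has {2,3,6,7} → only 4 remains.
A3 = 5: row 3 has {2,6,7,8,9}; col 1 has {2,4,8,9}; box has {1,3,6,8,9} → only 5 remains.
A4 = 3: row 4 has {1,2,4,5,6,7,9}; col 1 has {2,4,5,8,9}; box has {1,2,4,7,8,9} → only 3 remains.
H4 = 8: row 4 has {1,2,3,4,5,6,7,9}; col 8 has {6}; box has {2,3,4,6,7} → only 8 remains.
A2 = 7: row 2 has {1,6,8,9}; col 1 has {2,3,4,5,8,9}; box has {1,3,5,6,8,9} → only 7 remains.
C2 = 2: row 2 has {1,6,7,8,9}; col 3 has {1,4,6,7,9}; box has {1,3,5,6,7,8,9} → only 2 remains.
A8 = 1: row 8 has {6,8,9}; col 1 has {2,3,4,5,7,8,9}; box has {4,9} → only 1 remains.
A9 = 6: row 9 has {1,5}; col 1 has {1,2,3,4,5,7,8,9}; box has {1,4,9} → only 6 remains.
B2 = 4: row 2 has {1,2,6,7,8,9}; col 2 has {1,3,8,9}; box has {1,2,3,5,6,7,8,9} → only 4 remains.
E2 = 3: row 2 has {1,2,4,6,7,8,9}; col 5 has {2,5,7,8,9}; box has {2,7,8,9} → only 3 remains.
H2 = 5: row 2 has {1,2,3,4,6,7,8,9}; col 8 has {6,8}; box has {1,2,6,8,9} → only 5 remains.
H5 = 1: row 5 has {2,3,4,7,9}; col 8 has {5,6,8}; box has {2,3,4,6,7,8} → only 1 remains.
J5 = 5: row 5 has {1,2,3,4,7,9}; col 9 has {2,4,6,7,8}; box has {1,2,3,4,6,7,8} → only 5 remains.
H6 = 9: row 6 has {2,3,4,7,8}; col 8 has {1,5,6,8}; box has {1,2,3,4,5,6,7,8} → only 9 remains.
H7 = 7: row 7 has {2,3,4,6,9}; col 8 has {1,5,6,8,9}; box has {6} → only 7 remains.
J7 = 1: row 7 has {2,3,4,6,7,9}; col 9 has {2,4,5,6,7,8}; box has {6,7} → only 1 remains.
J8 = 3: row 8 has {1,6,8,9}; col 9 has {1,2,4,5,6,7,8}; box has {1,6,7} → only 3 remains.
J9 = 9: row 9 has {1,5,6}; col 9 has {1,2,3,4,5,6,7,8}; box has {1,3,6,7} → only 9 remains.
H1 = 4: row 1 has {1,2,3,8,9}; col 8 has {1,5,6,7,8,9}; box has {1,2,5,6,8,9} → only 4 remains.
H3 = 3: row 3 has {2,5,6,7,8,9}; col 8 has {1,4,5,6,7,8,9}; box has {1,2,4,5,6,8,9} → only 3 remains.
B5 = 6: row 5 has {1,2,3,4,5,7,9}; col 2 has {1,3,4,8,9}; box has {1,2,3,4,7,8,9} → only 6 remains.
F5 = 8: row 5 has {1,2,3,4,5,6,7,9}; col 6 has {2,3,9}; box has {2,3,4,5,7,9} → only 8 remains.
B6 = 5: row 6 has {2,3,4,7,8,9}; col 2 has {1,3,4,6,8,9}; box has {1,2,3,4,6,7,8,9} → only 5 remains.
C8 = 5: row 8 has {1,3,6,8,9}; col 3 has {1,2,4,6,7,9}; box has {1,4,6,9} → only 5 remains.
G8 = 4: row 8 has {1,3,5,6,8,9}; col 7 has {1,2,3,6,9}; box has {1,3,6,7,9} → only 4 remains.
G9 = 8: row 9 has {1,5,6,9}; col 7 has {1,2,3,4,6,9}; box has {1,3,4,6,7,9} → only 8 remains.
H9 = 2: row 9 has {1,5,6,8,9}; col 8 has {1,3,4,5,6,7,8,9}; box has {1,3,4,6,7,8,9} → only 2 remains.
E1 = 6: row 1 has {1,2,3,4,8,9}; col 5 has {2,3,5,7,8,9}; box has {2,3,7,8,9} → only 6 remains.
F1 = 5: row 1 has {1,2,3,4,6,8,9}; col 6 has {2,3,8,9}; box has {2,3,6,7,8,9} → only 5 remains.
G1 = 7: row 1 has {1,2,3,4,5,6,8,9}; col 7 has {1,2,3,4,6,8,9}; box has {1,2,3,4,5,6,8,9} → only 7 remains.
E6 = 1: row 6 has {2,3,4,5,7,8,9}; col 5 has {2,3,5,6,7,8,9}; box has {2,3,4,5,7,8,9} → only 1 remains.
F6 = 6: row 6 has {1,2,3,4,5,7,8,9}; col 6 has {2,3,5,8,9}; box has {1,2,3,4,5,7,8,9} → only 6 remains.
C7 = 8: row 7 has {1,2,3,4,6,7,9}; col 3 has {1,2,4,5,6,7,9}; box has {1,4,5,6,9} → only 8 remains.
G7 = 5: row 7 has {1,2,3,4,6,7,8,9}; col 7 has {1,2,3,4,6,7,8,9}; box has {1,2,3,4,6,7,8,9} → only 5 remains.
F8 = 7: row 8 has {1,3,4,5,6,8,9}; col 6 has {2,3,5,6,8,9}; box has {1,2,3,5,6,8,9} → only 7 remains.
B9 = 7: row 9 has {1,2,5,6,8,9}; col 2 has {1,3,4,5,6,8,9}; box has {1,4,5,6,8,9} → only 7 remains.
C9 = 3: row 9 has {1,2,5,6,7,8,9}; col 3 has {1,2,4,5,6,7,8,9}; box has {1,4,5,6,7,8,9} → only 3 remains.
F9 = 4: row 9 has {1,2,3,5,6,7,8,9}; col 6 has {2,3,5,6,7,8,9}; box has {1,2,3,5,6,7,8,9} → only 4 remains.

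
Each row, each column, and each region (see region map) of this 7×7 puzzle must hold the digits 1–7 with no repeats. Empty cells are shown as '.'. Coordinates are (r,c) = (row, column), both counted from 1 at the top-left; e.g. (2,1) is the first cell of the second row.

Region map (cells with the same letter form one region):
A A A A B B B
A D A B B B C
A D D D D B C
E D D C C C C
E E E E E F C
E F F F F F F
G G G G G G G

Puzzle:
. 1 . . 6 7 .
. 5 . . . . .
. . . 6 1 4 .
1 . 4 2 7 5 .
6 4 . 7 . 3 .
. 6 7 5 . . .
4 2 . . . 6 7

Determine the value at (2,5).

3

(3,7) = 3: row 3 has {1,4,6}; col 7 has {7}; region has {2,5,7} → only 3 remains.
(4,2) = 3: row 4 has {1,2,4,5,7}; col 2 has {1,2,4,5,6}; region has {1,4,5,6} → only 3 remains.
(4,7) = 6: row 4 has {1,2,3,4,5,7}; col 7 has {3,7}; region has {2,3,5,7} → only 6 remains.
(5,7) = 1: row 5 has {3,4,6,7}; col 7 has {3,6,7}; region has {2,3,5,6,7} → only 1 remains.
(2,7) = 4: row 2 has {5}; col 7 has {1,3,6,7}; region has {1,2,3,5,6,7} → only 4 remains.
(3,2) = 7: row 3 has {1,3,4,6}; col 2 has {1,2,3,4,5,6}; region has {1,3,4,5,6} → only 7 remains.
(3,3) = 2: row 3 has {1,3,4,6,7}; col 3 has {4,7}; region has {1,3,4,5,6,7} → only 2 remains.
(5,3) = 5: row 5 has {1,3,4,6,7}; col 3 has {2,4,7}; region has {1,4,6,7} → only 5 remains.
(5,5) = 2: row 5 has {1,3,4,5,6,7}; col 5 has {1,6,7}; region has {1,4,5,6,7} → only 2 remains.
(6,1) = 3: row 6 has {5,6,7}; col 1 has {1,4,6}; region has {1,2,4,5,6,7} → only 3 remains.
(6,5) = 4: row 6 has {3,5,6,7}; col 5 has {1,2,6,7}; region has {3,5,6,7} → only 4 remains.
(6,7) = 2: row 6 has {3,4,5,6,7}; col 7 has {1,3,4,6,7}; region has {3,4,5,6,7} → only 2 remains.
(1,3) = 3: row 1 has {1,6,7}; col 3 has {2,4,5,7}; region has {1} → only 3 remains.
(1,4) = 4: row 1 has {1,3,6,7}; col 4 has {2,5,6,7}; region has {1,3} → only 4 remains.
(1,7) = 5: row 1 has {1,3,4,6,7}; col 7 has {1,2,3,4,6,7}; region has {4,6,7} → only 5 remains.
(2,3) = 6: row 2 has {4,5}; col 3 has {2,3,4,5,7}; region has {1,3,4} → only 6 remains.
(2,5) = 3: row 2 has {4,5,6}; col 5 has {1,2,4,6,7}; region has {4,5,6,7} → only 3 remains.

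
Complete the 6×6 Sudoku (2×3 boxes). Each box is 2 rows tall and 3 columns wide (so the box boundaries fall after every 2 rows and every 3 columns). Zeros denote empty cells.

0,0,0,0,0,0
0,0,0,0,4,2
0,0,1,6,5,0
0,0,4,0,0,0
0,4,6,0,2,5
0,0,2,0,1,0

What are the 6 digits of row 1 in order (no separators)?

425163

row 4, column 5 = 3 (sole candidate).
row 4, column 6 = 1 (sole candidate).
row 5, column 4 = 3 (sole candidate).
row 6, column 4 = 4 (sole candidate).
row 6, column 6 = 6 (sole candidate).
row 1, column 5 = 6: row 1 has {}; col 5 has {1,2,3,4,5}; box has {2,4} → only 6 remains.
row 1, column 6 = 3: row 1 has {6}; col 6 has {1,2,5,6}; box has {2,4,6} → only 3 remains.
row 3, column 6 = 4 (sole candidate).
row 4, column 4 = 2 (sole candidate).
row 5, column 1 = 1 (sole candidate).
row 1, column 3 = 5: row 1 has {3,6}; col 3 has {1,2,4,6}; box has {} → only 5 remains.
row 1, column 4 = 1: row 1 has {3,5,6}; col 4 has {2,3,4,6}; box has {2,3,4,6} → only 1 remains.
row 2, column 3 = 3 (sole candidate).
row 2, column 4 = 5 (sole candidate).
row 1, column 2 = 2: row 1 has {1,3,5,6}; col 2 has {4}; box has {3,5} → only 2 remains.
row 2, column 1 = 6 (sole candidate).
row 2, column 2 = 1 (sole candidate).
row 3, column 2 = 3 (sole candidate).
row 4, column 1 = 5 (sole candidate).
row 4, column 2 = 6 (sole candidate).
row 6, column 1 = 3 (sole candidate).
row 6, column 2 = 5 (sole candidate).
row 1, column 1 = 4: row 1 has {1,2,3,5,6}; col 1 has {1,3,5,6}; box has {1,2,3,5,6} → only 4 remains.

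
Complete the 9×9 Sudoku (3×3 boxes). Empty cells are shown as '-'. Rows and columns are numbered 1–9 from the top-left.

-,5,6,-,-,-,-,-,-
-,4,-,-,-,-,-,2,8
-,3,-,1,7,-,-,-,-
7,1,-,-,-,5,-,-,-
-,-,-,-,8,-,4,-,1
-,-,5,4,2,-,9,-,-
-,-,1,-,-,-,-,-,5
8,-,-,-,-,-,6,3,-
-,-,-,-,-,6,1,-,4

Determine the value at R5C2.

9

R3C7 = 5 (sole candidate).
R2C1 = 1 (hidden single in row 2).
R1C8 = 1 (hidden single in row 1).
R4C3 = 4 (hidden single in row 4).
R5C8 = 5 (hidden single in row 5).
R6C6 = 1 (hidden single in row 6).
R8C5 = 1 (hidden single in row 8).
R8C6 = 4 (hidden single in row 8).
R8C4 = 5 (hidden single in row 8).
R1C5 = 4 (hidden single in row 1).
R2C5 = 5 (hidden single in row 2).
R2C4 = 6 (hidden single in row 2).
R3C8 = 4 (hidden single in row 3).
R3C9 = 6 (hidden single in row 3).
R7C1 = 4 (hidden single in row 7).
R7C2 = 6 (hidden single in row 7).
R6C2 = 8 (sole candidate).
R5C1 = 6 (hidden single in row 5).
R6C1 = 3 (sole candidate).
R6C9 = 7 (sole candidate).
R6C8 = 6 (sole candidate).
R4C8 = 8 (sole candidate).
R1C7 = 7 (hidden single in row 1).
R2C7 = 3 (sole candidate).
R4C7 = 2 (sole candidate).
R4C9 = 3 (sole candidate).
R7C7 = 8 (sole candidate).
R1C9 = 9 (sole candidate).
R2C6 = 9 (sole candidate).
R4C4 = 9 (sole candidate).
R4C5 = 6 (sole candidate).
R8C9 = 2 (sole candidate).
R1C1 = 2 (sole candidate).
R2C3 = 7 (sole candidate).
R3C1 = 9 (sole candidate).
R3C3 = 8 (sole candidate).
R3C6 = 2 (sole candidate).
R8C3 = 9 (sole candidate).
R9C1 = 5 (sole candidate).
R5C3 = 2 (sole candidate).
R8C2 = 7 (sole candidate).
R9C2 = 2 (sole candidate).
R9C3 = 3 (sole candidate).
R9C5 = 9 (sole candidate).
R9C8 = 7 (sole candidate).
R5C2 = 9: row 5 has {1,2,4,5,6,8}; col 2 has {1,2,3,4,5,6,7,8}; box has {1,2,3,4,5,6,7,8} → only 9 remains.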